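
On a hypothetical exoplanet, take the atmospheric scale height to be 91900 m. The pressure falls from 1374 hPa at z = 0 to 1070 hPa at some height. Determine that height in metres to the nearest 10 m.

z ≈ 22980 m

Invert the barometric formula: z = H ln(P₀/P).
P₀/P = 1374/1070 = 1.2841; ln(1.2841) = 0.25006.
z = 91900 × 0.25006 = 22981 m.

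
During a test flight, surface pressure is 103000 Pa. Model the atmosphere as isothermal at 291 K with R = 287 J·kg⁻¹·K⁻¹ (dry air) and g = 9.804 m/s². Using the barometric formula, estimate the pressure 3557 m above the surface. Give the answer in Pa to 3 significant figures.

P ≈ 67800 Pa

Scale height: H = RT/g = 287 × 291 / 9.804 = 8518.7 m.
Barometric formula: P = P₀ exp(−z/H).
z/H = 3557.0/8518.7 = 0.41755; exp(−0.41755) = 0.65866.
P = 103000 × 0.65866 = 67842 Pa.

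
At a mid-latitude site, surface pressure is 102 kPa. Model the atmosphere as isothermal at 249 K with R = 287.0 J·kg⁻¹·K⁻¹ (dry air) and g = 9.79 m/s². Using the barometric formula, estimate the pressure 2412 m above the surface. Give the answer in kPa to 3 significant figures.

P ≈ 73.3 kPa

Scale height: H = RT/g = 287.0 × 249 / 9.79 = 7299.6 m.
Barometric formula: P = P₀ exp(−z/H).
z/H = 2412.0/7299.6 = 0.33043; exp(−0.33043) = 0.71861.
P = 102 × 0.71861 = 73.298 kPa.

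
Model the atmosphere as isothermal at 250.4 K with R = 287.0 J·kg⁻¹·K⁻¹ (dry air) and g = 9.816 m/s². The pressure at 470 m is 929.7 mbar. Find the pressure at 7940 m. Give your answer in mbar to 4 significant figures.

P ≈ 335.1 mbar

Scale height: H = RT/g = 287.0 × 250.4 / 9.816 = 7321.2 m.
Between two levels, P₂ = P₁ exp(−Δz/H) with Δz = z₂ − z₁.
Δz = 7940.0 − 470.00 = 7470.0 m; Δz/H = 7470.0/7321.2 = 1.0203.
P₂ = 929.7 × exp(−1.0203) = 929.7 × 0.36049 = 335.15 mbar.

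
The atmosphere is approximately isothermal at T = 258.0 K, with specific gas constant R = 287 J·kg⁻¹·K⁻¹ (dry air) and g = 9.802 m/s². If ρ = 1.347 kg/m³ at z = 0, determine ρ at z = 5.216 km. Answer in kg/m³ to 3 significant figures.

ρ ≈ 0.675 kg/m³

Scale height: H = RT/g = 287 × 258.0 / 9.802 = 7554.2 m.
In an isothermal atmosphere, density decays like pressure: ρ = ρ₀ exp(−z/H).
z/H = 5216.0/7554.2 = 0.69048; exp(−0.69048) = 0.50134.
ρ = 1.347 × 0.50134 = 0.67530 kg/m³.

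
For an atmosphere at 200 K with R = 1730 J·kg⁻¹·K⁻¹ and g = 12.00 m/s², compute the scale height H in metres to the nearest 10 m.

The scale height of an isothermal atmosphere is H = RT/g.
H = 1730 × 200 / 12.00 = 346000/12.00 = 28833 m.

H ≈ 28830 m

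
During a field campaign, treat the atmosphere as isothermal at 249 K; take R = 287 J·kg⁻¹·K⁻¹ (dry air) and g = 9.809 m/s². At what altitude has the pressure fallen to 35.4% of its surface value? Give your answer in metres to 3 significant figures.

z ≈ 7570 m

Scale height: H = RT/g = 287 × 249 / 9.809 = 7285.5 m.
Set P/P₀ = exp(−z/H) = 0.354, so z = −H ln(0.354).
−ln(0.354) = 1.0385; z = 7285.5 × 1.0385 = 7566.0 m.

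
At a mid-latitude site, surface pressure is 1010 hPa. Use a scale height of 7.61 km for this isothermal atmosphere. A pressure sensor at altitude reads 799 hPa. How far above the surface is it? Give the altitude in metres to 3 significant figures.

Invert the barometric formula: z = H ln(P₀/P).
P₀/P = 1010/799 = 1.2641; ln(1.2641) = 0.23436.
z = 7610.0 × 0.23436 = 1783.5 m.

z ≈ 1780 m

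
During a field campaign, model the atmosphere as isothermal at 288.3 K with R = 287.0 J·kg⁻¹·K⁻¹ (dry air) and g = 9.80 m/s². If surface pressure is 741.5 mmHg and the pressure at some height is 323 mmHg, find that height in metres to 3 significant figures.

Scale height: H = RT/g = 287.0 × 288.3 / 9.80 = 8443.1 m.
Invert the barometric formula: z = H ln(P₀/P).
P₀/P = 741.5/323 = 2.2957; ln(2.2957) = 0.83104.
z = 8443.1 × 0.83104 = 7016.6 m.

z ≈ 7020 m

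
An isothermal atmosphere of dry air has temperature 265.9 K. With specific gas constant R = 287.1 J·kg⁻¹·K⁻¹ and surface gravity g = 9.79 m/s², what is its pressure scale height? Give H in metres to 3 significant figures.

H ≈ 7800 m

The scale height of an isothermal atmosphere is H = RT/g.
H = 287.1 × 265.9 / 9.79 = 76340/9.79 = 7797.8 m.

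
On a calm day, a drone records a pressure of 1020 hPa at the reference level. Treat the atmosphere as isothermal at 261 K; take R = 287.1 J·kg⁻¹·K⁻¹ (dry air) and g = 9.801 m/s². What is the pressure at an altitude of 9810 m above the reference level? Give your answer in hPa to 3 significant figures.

Scale height: H = RT/g = 287.1 × 261 / 9.801 = 7645.5 m.
Barometric formula: P = P₀ exp(−z/H).
z/H = 9810.0/7645.5 = 1.2831; exp(−1.2831) = 0.27718.
P = 1020 × 0.27718 = 282.72 hPa.

P ≈ 283 hPa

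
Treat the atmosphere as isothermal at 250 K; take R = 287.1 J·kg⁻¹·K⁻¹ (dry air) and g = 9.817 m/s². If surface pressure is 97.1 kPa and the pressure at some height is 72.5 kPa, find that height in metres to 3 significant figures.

z ≈ 2140 m

Scale height: H = RT/g = 287.1 × 250 / 9.817 = 7311.3 m.
Invert the barometric formula: z = H ln(P₀/P).
P₀/P = 97.1/72.5 = 1.3393; ln(1.3393) = 0.29215.
z = 7311.3 × 0.29215 = 2136.0 m.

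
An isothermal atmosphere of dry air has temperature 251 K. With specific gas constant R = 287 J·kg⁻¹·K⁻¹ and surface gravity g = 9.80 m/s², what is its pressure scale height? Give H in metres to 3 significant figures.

H ≈ 7350 m

The scale height of an isothermal atmosphere is H = RT/g.
H = 287 × 251 / 9.80 = 72037/9.80 = 7350.7 m.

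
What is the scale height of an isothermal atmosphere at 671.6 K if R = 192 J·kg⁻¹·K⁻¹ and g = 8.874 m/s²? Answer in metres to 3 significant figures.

The scale height of an isothermal atmosphere is H = RT/g.
H = 192 × 671.6 / 8.874 = 128950/8.874 = 14531 m.

H ≈ 14500 m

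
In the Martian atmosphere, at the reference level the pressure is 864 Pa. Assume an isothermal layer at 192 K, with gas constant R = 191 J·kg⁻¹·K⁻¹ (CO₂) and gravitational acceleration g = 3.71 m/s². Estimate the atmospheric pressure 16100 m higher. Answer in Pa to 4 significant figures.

Scale height: H = RT/g = 191 × 192 / 3.71 = 9884.6 m.
Barometric formula: P = P₀ exp(−z/H).
z/H = 16100/9884.6 = 1.6288; exp(−1.6288) = 0.19616.
P = 864 × 0.19616 = 169.48 Pa.

P ≈ 169.5 Pa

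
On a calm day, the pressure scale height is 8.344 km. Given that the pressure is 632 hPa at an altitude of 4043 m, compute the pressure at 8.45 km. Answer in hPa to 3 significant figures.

Between two levels, P₂ = P₁ exp(−Δz/H) with Δz = z₂ − z₁.
Δz = 8450.0 − 4043.0 = 4407.0 m; Δz/H = 4407.0/8344.0 = 0.52816.
P₂ = 632 × exp(−0.52816) = 632 × 0.58969 = 372.68 hPa.

P ≈ 373 hPa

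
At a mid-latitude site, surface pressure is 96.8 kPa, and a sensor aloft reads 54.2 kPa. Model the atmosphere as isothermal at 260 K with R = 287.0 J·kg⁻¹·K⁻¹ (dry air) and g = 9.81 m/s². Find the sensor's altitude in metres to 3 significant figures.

z ≈ 4410 m

Scale height: H = RT/g = 287.0 × 260 / 9.81 = 7606.5 m.
Invert the barometric formula: z = H ln(P₀/P).
P₀/P = 96.8/54.2 = 1.7860; ln(1.7860) = 0.57998.
z = 7606.5 × 0.57998 = 4411.6 m.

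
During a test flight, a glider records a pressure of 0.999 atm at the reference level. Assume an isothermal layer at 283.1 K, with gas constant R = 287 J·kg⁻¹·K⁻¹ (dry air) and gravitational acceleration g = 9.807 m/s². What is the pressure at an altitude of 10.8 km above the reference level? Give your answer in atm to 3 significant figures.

P ≈ 0.271 atm

Scale height: H = RT/g = 287 × 283.1 / 9.807 = 8284.9 m.
Barometric formula: P = P₀ exp(−z/H).
z/H = 10800/8284.9 = 1.3036; exp(−1.3036) = 0.27155.
P = 0.999 × 0.27155 = 0.27128 atm.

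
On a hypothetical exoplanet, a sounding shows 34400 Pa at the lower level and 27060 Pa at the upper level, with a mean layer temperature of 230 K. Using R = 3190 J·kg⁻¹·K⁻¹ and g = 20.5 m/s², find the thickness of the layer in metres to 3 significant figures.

Δz ≈ 8590 m

Hypsometric equation: Δz = (R T̄/g) ln(P₁/P₂).
R T̄/g = 3190 × 230 / 20.5 = 35790 m.
ln(34400/27060) = ln(1.2712) = 0.23996.
Δz = 35790 × 0.23996 = 8588.2 m.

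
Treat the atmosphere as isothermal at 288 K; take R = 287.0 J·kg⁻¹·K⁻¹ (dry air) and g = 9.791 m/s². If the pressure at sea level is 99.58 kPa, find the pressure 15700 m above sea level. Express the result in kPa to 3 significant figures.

P ≈ 15.5 kPa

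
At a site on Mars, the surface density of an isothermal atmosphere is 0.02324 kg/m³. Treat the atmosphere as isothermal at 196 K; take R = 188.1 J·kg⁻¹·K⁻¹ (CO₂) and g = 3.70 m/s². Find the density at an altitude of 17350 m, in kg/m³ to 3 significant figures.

Scale height: H = RT/g = 188.1 × 196 / 3.70 = 9964.2 m.
In an isothermal atmosphere, density decays like pressure: ρ = ρ₀ exp(−z/H).
z/H = 17350/9964.2 = 1.7412; exp(−1.7412) = 0.17531.
ρ = 0.02324 × 0.17531 = 0.0040742 kg/m³.

ρ ≈ 0.00407 kg/m³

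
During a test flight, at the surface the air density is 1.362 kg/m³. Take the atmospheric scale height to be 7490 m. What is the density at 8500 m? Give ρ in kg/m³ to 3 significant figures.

ρ ≈ 0.438 kg/m³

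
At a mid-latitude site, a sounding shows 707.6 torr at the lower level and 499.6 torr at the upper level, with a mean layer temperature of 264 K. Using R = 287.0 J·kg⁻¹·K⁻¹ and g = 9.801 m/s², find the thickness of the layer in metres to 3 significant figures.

Δz ≈ 2690 m

Hypsometric equation: Δz = (R T̄/g) ln(P₁/P₂).
R T̄/g = 287.0 × 264 / 9.801 = 7730.6 m.
ln(707.6/499.6) = ln(1.4163) = 0.34805.
Δz = 7730.6 × 0.34805 = 2690.6 m.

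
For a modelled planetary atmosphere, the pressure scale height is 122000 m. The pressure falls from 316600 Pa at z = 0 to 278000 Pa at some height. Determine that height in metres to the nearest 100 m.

Invert the barometric formula: z = H ln(P₀/P).
P₀/P = 316600/278000 = 1.1388; ln(1.1388) = 0.12998.
z = 122000 × 0.12998 = 15858 m.

z ≈ 15900 m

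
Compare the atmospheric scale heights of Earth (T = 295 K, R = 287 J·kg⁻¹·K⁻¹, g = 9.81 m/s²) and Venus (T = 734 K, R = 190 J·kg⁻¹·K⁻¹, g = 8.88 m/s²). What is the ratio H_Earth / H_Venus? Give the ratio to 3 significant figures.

H_Earth/H_Venus ≈ 0.550

H = RT/g for each body.
H_Earth = 287 × 295 / 9.81 = 8630.5 m.
H_Venus = 190 × 734 / 8.88 = 15705 m.
H_Earth/H_Venus = 8630.5/15705 = 0.54954.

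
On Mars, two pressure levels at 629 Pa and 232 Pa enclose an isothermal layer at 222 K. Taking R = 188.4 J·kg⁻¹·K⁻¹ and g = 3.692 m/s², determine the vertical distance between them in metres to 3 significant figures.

Δz ≈ 11300 m

Hypsometric equation: Δz = (R T̄/g) ln(P₁/P₂).
R T̄/g = 188.4 × 222 / 3.692 = 11328 m.
ln(629/232) = ln(2.7112) = 0.99739.
Δz = 11328 × 0.99739 = 11298 m.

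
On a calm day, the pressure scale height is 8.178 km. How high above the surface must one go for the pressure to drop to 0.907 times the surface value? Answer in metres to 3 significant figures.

z ≈ 798 m

Set P/P₀ = exp(−z/H) = 0.907, so z = −H ln(0.907).
−ln(0.907) = 0.097613; z = 8178.0 × 0.097613 = 798.28 m.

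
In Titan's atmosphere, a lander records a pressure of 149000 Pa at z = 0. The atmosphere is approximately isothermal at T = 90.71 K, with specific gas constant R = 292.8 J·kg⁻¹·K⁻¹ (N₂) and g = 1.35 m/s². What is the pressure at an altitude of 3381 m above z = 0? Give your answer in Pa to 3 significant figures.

P ≈ 125000 Pa

Scale height: H = RT/g = 292.8 × 90.71 / 1.35 = 19674 m.
Barometric formula: P = P₀ exp(−z/H).
z/H = 3381.0/19674 = 0.17185; exp(−0.17185) = 0.84211.
P = 149000 × 0.84211 = 125470 Pa.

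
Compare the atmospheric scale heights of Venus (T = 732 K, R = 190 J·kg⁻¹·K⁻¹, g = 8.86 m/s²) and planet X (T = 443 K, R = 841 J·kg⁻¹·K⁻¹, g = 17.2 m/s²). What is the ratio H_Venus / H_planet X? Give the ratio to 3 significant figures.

H_Venus/H_planet X ≈ 0.725

H = RT/g for each body.
H_Venus = 190 × 732 / 8.86 = 15698 m.
H_planet X = 841 × 443 / 17.2 = 21661 m.
H_Venus/H_planet X = 15698/21661 = 0.72471.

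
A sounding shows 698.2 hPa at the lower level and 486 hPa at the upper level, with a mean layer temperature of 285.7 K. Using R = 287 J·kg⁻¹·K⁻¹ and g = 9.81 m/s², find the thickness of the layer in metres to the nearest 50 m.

Hypsometric equation: Δz = (R T̄/g) ln(P₁/P₂).
R T̄/g = 287 × 285.7 / 9.81 = 8358.4 m.
ln(698.2/486) = ln(1.4366) = 0.36228.
Δz = 8358.4 × 0.36228 = 3028.1 m.

Δz ≈ 3050 m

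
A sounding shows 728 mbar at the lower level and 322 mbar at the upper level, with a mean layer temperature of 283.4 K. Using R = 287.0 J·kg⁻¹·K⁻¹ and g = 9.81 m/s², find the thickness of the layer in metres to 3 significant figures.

Δz ≈ 6760 m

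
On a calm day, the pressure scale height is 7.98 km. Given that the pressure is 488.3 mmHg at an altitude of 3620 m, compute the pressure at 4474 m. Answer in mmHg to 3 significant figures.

P ≈ 439 mmHg

Between two levels, P₂ = P₁ exp(−Δz/H) with Δz = z₂ − z₁.
Δz = 4474.0 − 3620.0 = 854.00 m; Δz/H = 854.00/7980.0 = 0.10702.
P₂ = 488.3 × exp(−0.10702) = 488.3 × 0.89851 = 438.74 mmHg.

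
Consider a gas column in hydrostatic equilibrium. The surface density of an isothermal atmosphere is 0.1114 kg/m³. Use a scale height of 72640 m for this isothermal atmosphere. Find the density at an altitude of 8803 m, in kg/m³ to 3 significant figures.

In an isothermal atmosphere, density decays like pressure: ρ = ρ₀ exp(−z/H).
z/H = 8803.0/72640 = 0.12119; exp(−0.12119) = 0.88587.
ρ = 0.1114 × 0.88587 = 0.098686 kg/m³.

ρ ≈ 0.0987 kg/m³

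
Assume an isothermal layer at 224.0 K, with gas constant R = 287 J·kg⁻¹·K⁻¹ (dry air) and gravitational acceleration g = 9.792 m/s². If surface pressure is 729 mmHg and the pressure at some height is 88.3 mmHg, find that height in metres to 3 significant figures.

Scale height: H = RT/g = 287 × 224.0 / 9.792 = 6565.4 m.
Invert the barometric formula: z = H ln(P₀/P).
P₀/P = 729/88.3 = 8.2559; ln(8.2559) = 2.1109.
z = 6565.4 × 2.1109 = 13859 m.

z ≈ 13900 m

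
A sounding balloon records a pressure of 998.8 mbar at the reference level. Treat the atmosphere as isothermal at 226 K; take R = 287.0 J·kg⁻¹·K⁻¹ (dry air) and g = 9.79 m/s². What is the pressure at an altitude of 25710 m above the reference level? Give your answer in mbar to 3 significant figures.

P ≈ 20.6 mbar

Scale height: H = RT/g = 287.0 × 226 / 9.79 = 6625.3 m.
Barometric formula: P = P₀ exp(−z/H).
z/H = 25710/6625.3 = 3.8806; exp(−3.8806) = 0.020638.
P = 998.8 × 0.020638 = 20.613 mbar.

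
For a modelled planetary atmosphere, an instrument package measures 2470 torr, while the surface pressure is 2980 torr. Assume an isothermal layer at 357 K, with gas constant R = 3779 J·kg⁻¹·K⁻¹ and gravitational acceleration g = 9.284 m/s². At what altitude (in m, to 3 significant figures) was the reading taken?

Scale height: H = RT/g = 3779 × 357 / 9.284 = 145310 m.
Invert the barometric formula: z = H ln(P₀/P).
P₀/P = 2980/2470 = 1.2065; ln(1.2065) = 0.18772.
z = 145310 × 0.18772 = 27278 m.

z ≈ 27300 m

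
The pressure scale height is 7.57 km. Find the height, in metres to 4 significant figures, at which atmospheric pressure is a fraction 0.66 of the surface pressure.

Set P/P₀ = exp(−z/H) = 0.66, so z = −H ln(0.66).
−ln(0.66) = 0.41552; z = 7570.0 × 0.41552 = 3145.5 m.

z ≈ 3145 m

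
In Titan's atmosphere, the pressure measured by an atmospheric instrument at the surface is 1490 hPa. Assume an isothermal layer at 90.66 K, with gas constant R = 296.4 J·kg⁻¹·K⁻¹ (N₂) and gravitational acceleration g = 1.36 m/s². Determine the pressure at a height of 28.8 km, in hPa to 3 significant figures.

P ≈ 347 hPa

Scale height: H = RT/g = 296.4 × 90.66 / 1.36 = 19759 m.
Barometric formula: P = P₀ exp(−z/H).
z/H = 28800/19759 = 1.4576; exp(−1.4576) = 0.23279.
P = 1490 × 0.23279 = 346.86 hPa.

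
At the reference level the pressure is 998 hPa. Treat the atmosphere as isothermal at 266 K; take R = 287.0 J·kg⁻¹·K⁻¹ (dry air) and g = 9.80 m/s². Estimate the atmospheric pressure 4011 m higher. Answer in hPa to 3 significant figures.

Scale height: H = RT/g = 287.0 × 266 / 9.80 = 7790.0 m.
Barometric formula: P = P₀ exp(−z/H).
z/H = 4011.0/7790.0 = 0.51489; exp(−0.51489) = 0.59757.
P = 998 × 0.59757 = 596.37 hPa.

P ≈ 596 hPa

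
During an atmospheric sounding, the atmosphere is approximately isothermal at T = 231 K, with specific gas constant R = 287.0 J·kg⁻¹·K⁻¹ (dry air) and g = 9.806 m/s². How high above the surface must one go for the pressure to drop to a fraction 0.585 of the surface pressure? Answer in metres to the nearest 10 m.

Scale height: H = RT/g = 287.0 × 231 / 9.806 = 6760.9 m.
Set P/P₀ = exp(−z/H) = 0.585, so z = −H ln(0.585).
−ln(0.585) = 0.53614; z = 6760.9 × 0.53614 = 3624.8 m.

z ≈ 3620 m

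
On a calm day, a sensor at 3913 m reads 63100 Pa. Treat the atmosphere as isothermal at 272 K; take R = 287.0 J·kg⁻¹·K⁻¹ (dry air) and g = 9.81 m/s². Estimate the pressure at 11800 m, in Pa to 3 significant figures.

Scale height: H = RT/g = 287.0 × 272 / 9.81 = 7957.6 m.
Between two levels, P₂ = P₁ exp(−Δz/H) with Δz = z₂ − z₁.
Δz = 11800 − 3913.0 = 7887.0 m; Δz/H = 7887.0/7957.6 = 0.99113.
P₂ = 63100 × exp(−0.99113) = 63100 × 0.37116 = 23420 Pa.

P ≈ 23400 Pa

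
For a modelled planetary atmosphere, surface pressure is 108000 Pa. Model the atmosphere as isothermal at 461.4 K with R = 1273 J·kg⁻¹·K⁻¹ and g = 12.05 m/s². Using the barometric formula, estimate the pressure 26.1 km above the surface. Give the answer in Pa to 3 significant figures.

P ≈ 63200 Pa

Scale height: H = RT/g = 1273 × 461.4 / 12.05 = 48744 m.
Barometric formula: P = P₀ exp(−z/H).
z/H = 26100/48744 = 0.53545; exp(−0.53545) = 0.58541.
P = 108000 × 0.58541 = 63224 Pa.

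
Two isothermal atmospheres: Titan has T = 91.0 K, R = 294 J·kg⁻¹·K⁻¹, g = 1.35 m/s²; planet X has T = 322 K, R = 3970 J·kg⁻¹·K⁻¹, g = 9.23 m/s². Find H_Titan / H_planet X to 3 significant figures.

H_Titan/H_planet X ≈ 0.143

H = RT/g for each body.
H_Titan = 294 × 91.0 / 1.35 = 19818 m.
H_planet X = 3970 × 322 / 9.23 = 138500 m.
H_Titan/H_planet X = 19818/138500 = 0.14309.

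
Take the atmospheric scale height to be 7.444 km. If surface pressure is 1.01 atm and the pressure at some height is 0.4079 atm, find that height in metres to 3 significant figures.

Invert the barometric formula: z = H ln(P₀/P).
P₀/P = 1.01/0.4079 = 2.4761; ln(2.4761) = 0.90668.
z = 7444.0 × 0.90668 = 6749.3 m.

z ≈ 6750 m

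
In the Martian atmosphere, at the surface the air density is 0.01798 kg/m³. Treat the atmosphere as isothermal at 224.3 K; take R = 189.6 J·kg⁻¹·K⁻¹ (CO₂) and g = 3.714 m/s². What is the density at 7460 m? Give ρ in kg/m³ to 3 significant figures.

Scale height: H = RT/g = 189.6 × 224.3 / 3.714 = 11451 m.
In an isothermal atmosphere, density decays like pressure: ρ = ρ₀ exp(−z/H).
z/H = 7460.0/11451 = 0.65147; exp(−0.65147) = 0.52128.
ρ = 0.01798 × 0.52128 = 0.0093726 kg/m³.

ρ ≈ 0.00937 kg/m³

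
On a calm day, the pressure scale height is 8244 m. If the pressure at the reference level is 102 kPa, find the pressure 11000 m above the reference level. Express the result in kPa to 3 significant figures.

P ≈ 26.9 kPa

Barometric formula: P = P₀ exp(−z/H).
z/H = 11000/8244.0 = 1.3343; exp(−1.3343) = 0.26334.
P = 102 × 0.26334 = 26.861 kPa.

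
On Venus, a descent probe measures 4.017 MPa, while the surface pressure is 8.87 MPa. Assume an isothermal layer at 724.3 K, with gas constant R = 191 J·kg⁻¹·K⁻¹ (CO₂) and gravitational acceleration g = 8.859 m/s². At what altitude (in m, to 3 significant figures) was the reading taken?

z ≈ 12400 m

Scale height: H = RT/g = 191 × 724.3 / 8.859 = 15616 m.
Invert the barometric formula: z = H ln(P₀/P).
P₀/P = 8.87/4.017 = 2.2081; ln(2.2081) = 0.79213.
z = 15616 × 0.79213 = 12370 m.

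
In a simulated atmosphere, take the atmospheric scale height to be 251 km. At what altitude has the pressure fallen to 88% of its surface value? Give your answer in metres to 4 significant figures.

Set P/P₀ = exp(−z/H) = 0.88, so z = −H ln(0.88).
−ln(0.88) = 0.12783; z = 251000 × 0.12783 = 32085 m.

z ≈ 32090 m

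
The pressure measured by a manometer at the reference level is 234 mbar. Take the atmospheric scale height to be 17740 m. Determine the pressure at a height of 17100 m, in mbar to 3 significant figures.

P ≈ 89.2 mbar

Barometric formula: P = P₀ exp(−z/H).
z/H = 17100/17740 = 0.96392; exp(−0.96392) = 0.38139.
P = 234 × 0.38139 = 89.245 mbar.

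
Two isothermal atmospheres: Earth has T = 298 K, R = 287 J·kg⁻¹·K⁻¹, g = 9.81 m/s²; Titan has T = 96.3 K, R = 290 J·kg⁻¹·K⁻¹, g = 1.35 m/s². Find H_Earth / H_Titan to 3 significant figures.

H_Earth/H_Titan ≈ 0.421

H = RT/g for each body.
H_Earth = 287 × 298 / 9.81 = 8718.2 m.
H_Titan = 290 × 96.3 / 1.35 = 20687 m.
H_Earth/H_Titan = 8718.2/20687 = 0.42143.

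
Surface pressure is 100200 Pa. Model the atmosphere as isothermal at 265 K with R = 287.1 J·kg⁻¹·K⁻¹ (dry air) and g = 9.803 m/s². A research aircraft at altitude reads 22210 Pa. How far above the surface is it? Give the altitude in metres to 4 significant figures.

z ≈ 11690 m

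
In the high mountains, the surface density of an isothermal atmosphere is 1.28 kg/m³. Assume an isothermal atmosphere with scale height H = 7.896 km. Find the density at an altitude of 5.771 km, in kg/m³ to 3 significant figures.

ρ ≈ 0.616 kg/m³

In an isothermal atmosphere, density decays like pressure: ρ = ρ₀ exp(−z/H).
z/H = 5771.0/7896.0 = 0.73088; exp(−0.73088) = 0.48149.
ρ = 1.28 × 0.48149 = 0.61631 kg/m³.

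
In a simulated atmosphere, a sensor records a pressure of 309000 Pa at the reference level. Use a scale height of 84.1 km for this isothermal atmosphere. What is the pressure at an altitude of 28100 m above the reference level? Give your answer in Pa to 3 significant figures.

Barometric formula: P = P₀ exp(−z/H).
z/H = 28100/84100 = 0.33413; exp(−0.33413) = 0.71596.
P = 309000 × 0.71596 = 221230 Pa.

P ≈ 221000 Pa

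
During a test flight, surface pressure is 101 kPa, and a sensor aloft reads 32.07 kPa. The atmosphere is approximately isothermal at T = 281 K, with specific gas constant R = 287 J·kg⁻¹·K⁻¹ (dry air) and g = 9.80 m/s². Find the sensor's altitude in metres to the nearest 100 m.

z ≈ 9400 m

Scale height: H = RT/g = 287 × 281 / 9.80 = 8229.3 m.
Invert the barometric formula: z = H ln(P₀/P).
P₀/P = 101/32.07 = 3.1494; ln(3.1494) = 1.1472.
z = 8229.3 × 1.1472 = 9440.7 m.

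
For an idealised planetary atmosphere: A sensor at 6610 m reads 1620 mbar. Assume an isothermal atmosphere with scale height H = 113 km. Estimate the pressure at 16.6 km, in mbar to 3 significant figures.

P ≈ 1480 mbar

Between two levels, P₂ = P₁ exp(−Δz/H) with Δz = z₂ − z₁.
Δz = 16600 − 6610.0 = 9990.0 m; Δz/H = 9990.0/113000 = 0.088407.
P₂ = 1620 × exp(−0.088407) = 1620 × 0.91539 = 1482.9 mbar.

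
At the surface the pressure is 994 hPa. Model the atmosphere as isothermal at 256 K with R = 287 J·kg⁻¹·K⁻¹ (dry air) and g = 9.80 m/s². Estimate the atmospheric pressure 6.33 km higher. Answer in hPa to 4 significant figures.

Scale height: H = RT/g = 287 × 256 / 9.80 = 7497.1 m.
Barometric formula: P = P₀ exp(−z/H).
z/H = 6330.0/7497.1 = 0.84433; exp(−0.84433) = 0.42985.
P = 994 × 0.42985 = 427.27 hPa.

P ≈ 427.3 hPa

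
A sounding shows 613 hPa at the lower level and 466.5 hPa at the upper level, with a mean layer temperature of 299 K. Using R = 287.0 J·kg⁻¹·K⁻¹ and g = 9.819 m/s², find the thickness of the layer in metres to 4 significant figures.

Hypsometric equation: Δz = (R T̄/g) ln(P₁/P₂).
R T̄/g = 287.0 × 299 / 9.819 = 8739.5 m.
ln(613/466.5) = ln(1.3140) = 0.27308.
Δz = 8739.5 × 0.27308 = 2386.6 m.

Δz ≈ 2387 m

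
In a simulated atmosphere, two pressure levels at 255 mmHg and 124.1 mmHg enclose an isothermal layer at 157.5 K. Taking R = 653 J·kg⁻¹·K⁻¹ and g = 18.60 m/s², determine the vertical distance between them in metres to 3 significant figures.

Δz ≈ 3980 m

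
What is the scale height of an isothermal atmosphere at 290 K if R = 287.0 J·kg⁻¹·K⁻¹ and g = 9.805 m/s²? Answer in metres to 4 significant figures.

The scale height of an isothermal atmosphere is H = RT/g.
H = 287.0 × 290 / 9.805 = 83230/9.805 = 8488.5 m.

H ≈ 8489 m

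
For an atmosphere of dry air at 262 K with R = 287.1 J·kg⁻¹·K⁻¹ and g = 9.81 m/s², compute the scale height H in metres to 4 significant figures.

H ≈ 7668 m

The scale height of an isothermal atmosphere is H = RT/g.
H = 287.1 × 262 / 9.81 = 75220/9.81 = 7667.7 m.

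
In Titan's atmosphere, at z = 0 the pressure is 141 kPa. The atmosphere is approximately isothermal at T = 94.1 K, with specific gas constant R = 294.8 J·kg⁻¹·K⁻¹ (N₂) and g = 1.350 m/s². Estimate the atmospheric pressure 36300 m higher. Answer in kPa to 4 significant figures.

Scale height: H = RT/g = 294.8 × 94.1 / 1.350 = 20549 m.
Barometric formula: P = P₀ exp(−z/H).
z/H = 36300/20549 = 1.7665; exp(−1.7665) = 0.17093.
P = 141 × 0.17093 = 24.101 kPa.

P ≈ 24.10 kPa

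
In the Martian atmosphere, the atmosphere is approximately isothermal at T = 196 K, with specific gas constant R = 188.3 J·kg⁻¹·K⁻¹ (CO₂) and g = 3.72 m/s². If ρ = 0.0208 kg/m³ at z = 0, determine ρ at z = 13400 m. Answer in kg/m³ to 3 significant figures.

ρ ≈ 0.00539 kg/m³

Scale height: H = RT/g = 188.3 × 196 / 3.72 = 9921.2 m.
In an isothermal atmosphere, density decays like pressure: ρ = ρ₀ exp(−z/H).
z/H = 13400/9921.2 = 1.3506; exp(−1.3506) = 0.25908.
ρ = 0.0208 × 0.25908 = 0.0053889 kg/m³.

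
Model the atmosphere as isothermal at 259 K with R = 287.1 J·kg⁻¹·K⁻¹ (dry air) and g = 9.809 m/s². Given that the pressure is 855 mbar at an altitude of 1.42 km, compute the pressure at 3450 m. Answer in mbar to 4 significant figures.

P ≈ 654.1 mbar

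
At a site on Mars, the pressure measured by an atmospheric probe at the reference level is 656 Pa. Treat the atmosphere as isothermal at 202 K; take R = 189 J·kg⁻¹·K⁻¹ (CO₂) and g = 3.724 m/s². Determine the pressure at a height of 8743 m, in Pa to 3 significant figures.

P ≈ 280 Pa

Scale height: H = RT/g = 189 × 202 / 3.724 = 10252 m.
Barometric formula: P = P₀ exp(−z/H).
z/H = 8743.0/10252 = 0.85281; exp(−0.85281) = 0.42622.
P = 656 × 0.42622 = 279.60 Pa.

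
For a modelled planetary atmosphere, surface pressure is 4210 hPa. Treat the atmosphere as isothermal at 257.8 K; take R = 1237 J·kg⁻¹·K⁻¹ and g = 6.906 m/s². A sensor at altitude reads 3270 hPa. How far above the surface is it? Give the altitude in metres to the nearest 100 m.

Scale height: H = RT/g = 1237 × 257.8 / 6.906 = 46177 m.
Invert the barometric formula: z = H ln(P₀/P).
P₀/P = 4210/3270 = 1.2875; ln(1.2875) = 0.25270.
z = 46177 × 0.25270 = 11669 m.

z ≈ 11700 m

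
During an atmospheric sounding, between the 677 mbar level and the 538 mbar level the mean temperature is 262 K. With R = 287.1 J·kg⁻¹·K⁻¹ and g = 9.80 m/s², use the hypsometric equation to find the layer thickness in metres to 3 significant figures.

Hypsometric equation: Δz = (R T̄/g) ln(P₁/P₂).
R T̄/g = 287.1 × 262 / 9.80 = 7675.5 m.
ln(677/538) = ln(1.2584) = 0.22984.
Δz = 7675.5 × 0.22984 = 1764.1 m.

Δz ≈ 1760 m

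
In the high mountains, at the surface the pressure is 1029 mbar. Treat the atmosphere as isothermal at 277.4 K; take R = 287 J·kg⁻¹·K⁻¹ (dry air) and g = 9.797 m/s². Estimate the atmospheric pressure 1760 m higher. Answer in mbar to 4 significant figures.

Scale height: H = RT/g = 287 × 277.4 / 9.797 = 8126.3 m.
Barometric formula: P = P₀ exp(−z/H).
z/H = 1760.0/8126.3 = 0.21658; exp(−0.21658) = 0.80527.
P = 1029 × 0.80527 = 828.62 mbar.

P ≈ 828.6 mbar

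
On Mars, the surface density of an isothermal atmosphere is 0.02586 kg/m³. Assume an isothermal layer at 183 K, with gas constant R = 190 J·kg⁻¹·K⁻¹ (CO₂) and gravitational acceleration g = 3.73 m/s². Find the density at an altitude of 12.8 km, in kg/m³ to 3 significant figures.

Scale height: H = RT/g = 190 × 183 / 3.73 = 9321.7 m.
In an isothermal atmosphere, density decays like pressure: ρ = ρ₀ exp(−z/H).
z/H = 12800/9321.7 = 1.3731; exp(−1.3731) = 0.25332.
ρ = 0.02586 × 0.25332 = 0.0065509 kg/m³.

ρ ≈ 0.00655 kg/m³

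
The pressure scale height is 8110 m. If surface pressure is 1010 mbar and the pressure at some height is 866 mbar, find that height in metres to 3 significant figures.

Invert the barometric formula: z = H ln(P₀/P).
P₀/P = 1010/866 = 1.1663; ln(1.1663) = 0.15384.
z = 8110.0 × 0.15384 = 1247.6 m.

z ≈ 1250 m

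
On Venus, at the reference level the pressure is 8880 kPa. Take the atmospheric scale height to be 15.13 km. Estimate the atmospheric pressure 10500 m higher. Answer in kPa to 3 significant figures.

P ≈ 4440 kPa

Barometric formula: P = P₀ exp(−z/H).
z/H = 10500/15130 = 0.69399; exp(−0.69399) = 0.49958.
P = 8880 × 0.49958 = 4436.3 kPa.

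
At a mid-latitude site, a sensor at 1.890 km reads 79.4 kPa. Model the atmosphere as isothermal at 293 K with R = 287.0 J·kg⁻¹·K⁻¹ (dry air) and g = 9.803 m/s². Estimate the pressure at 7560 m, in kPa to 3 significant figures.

Scale height: H = RT/g = 287.0 × 293 / 9.803 = 8578.1 m.
Between two levels, P₂ = P₁ exp(−Δz/H) with Δz = z₂ − z₁.
Δz = 7560.0 − 1890.0 = 5670.0 m; Δz/H = 5670.0/8578.1 = 0.66099.
P₂ = 79.4 × exp(−0.66099) = 79.4 × 0.51634 = 40.997 kPa.

P ≈ 41.0 kPa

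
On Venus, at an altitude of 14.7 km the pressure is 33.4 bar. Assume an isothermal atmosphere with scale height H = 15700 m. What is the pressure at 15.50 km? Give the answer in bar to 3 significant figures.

P ≈ 31.7 bar

Between two levels, P₂ = P₁ exp(−Δz/H) with Δz = z₂ − z₁.
Δz = 15500 − 14700 = 800.00 m; Δz/H = 800.00/15700 = 0.050955.
P₂ = 33.4 × exp(−0.050955) = 33.4 × 0.95032 = 31.741 bar.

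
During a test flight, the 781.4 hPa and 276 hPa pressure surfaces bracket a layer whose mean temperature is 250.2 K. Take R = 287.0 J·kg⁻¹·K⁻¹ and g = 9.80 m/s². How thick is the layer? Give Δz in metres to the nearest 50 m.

Δz ≈ 7650 m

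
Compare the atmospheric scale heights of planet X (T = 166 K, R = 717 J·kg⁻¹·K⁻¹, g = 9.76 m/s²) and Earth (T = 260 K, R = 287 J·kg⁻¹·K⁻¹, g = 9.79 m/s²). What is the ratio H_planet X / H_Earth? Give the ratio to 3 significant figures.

H = RT/g for each body.
H_planet X = 717 × 166 / 9.76 = 12195 m.
H_Earth = 287 × 260 / 9.79 = 7622.1 m.
H_planet X/H_Earth = 12195/7622.1 = 1.6000.

H_planet X/H_Earth ≈ 1.60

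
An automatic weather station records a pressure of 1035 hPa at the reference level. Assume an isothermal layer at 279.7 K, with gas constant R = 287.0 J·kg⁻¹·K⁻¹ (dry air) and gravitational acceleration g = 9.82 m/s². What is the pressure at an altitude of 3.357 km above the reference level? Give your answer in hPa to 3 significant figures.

P ≈ 686 hPa

Scale height: H = RT/g = 287.0 × 279.7 / 9.82 = 8174.5 m.
Barometric formula: P = P₀ exp(−z/H).
z/H = 3357.0/8174.5 = 0.41067; exp(−0.41067) = 0.66321.
P = 1035 × 0.66321 = 686.42 hPa.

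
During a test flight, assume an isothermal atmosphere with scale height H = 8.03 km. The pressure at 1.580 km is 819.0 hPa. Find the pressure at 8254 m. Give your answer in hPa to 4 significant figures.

Between two levels, P₂ = P₁ exp(−Δz/H) with Δz = z₂ − z₁.
Δz = 8254.0 − 1580.0 = 6674.0 m; Δz/H = 6674.0/8030.0 = 0.83113.
P₂ = 819.0 × exp(−0.83113) = 819.0 × 0.43556 = 356.72 hPa.

P ≈ 356.7 hPa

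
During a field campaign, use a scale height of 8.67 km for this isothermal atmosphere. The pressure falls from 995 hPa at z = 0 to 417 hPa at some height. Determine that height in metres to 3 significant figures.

Invert the barometric formula: z = H ln(P₀/P).
P₀/P = 995/417 = 2.3861; ln(2.3861) = 0.86966.
z = 8670.0 × 0.86966 = 7540.0 m.

z ≈ 7540 m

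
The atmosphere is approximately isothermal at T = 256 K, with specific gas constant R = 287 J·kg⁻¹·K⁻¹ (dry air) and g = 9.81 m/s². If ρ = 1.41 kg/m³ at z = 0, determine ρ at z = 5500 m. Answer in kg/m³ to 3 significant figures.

ρ ≈ 0.677 kg/m³

Scale height: H = RT/g = 287 × 256 / 9.81 = 7489.5 m.
In an isothermal atmosphere, density decays like pressure: ρ = ρ₀ exp(−z/H).
z/H = 5500.0/7489.5 = 0.73436; exp(−0.73436) = 0.47981.
ρ = 1.41 × 0.47981 = 0.67653 kg/m³.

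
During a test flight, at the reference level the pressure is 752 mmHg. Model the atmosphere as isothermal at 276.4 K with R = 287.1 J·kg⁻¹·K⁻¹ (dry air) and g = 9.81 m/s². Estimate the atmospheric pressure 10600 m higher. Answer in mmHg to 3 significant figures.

Scale height: H = RT/g = 287.1 × 276.4 / 9.81 = 8089.1 m.
Barometric formula: P = P₀ exp(−z/H).
z/H = 10600/8089.1 = 1.3104; exp(−1.3104) = 0.26971.
P = 752 × 0.26971 = 202.82 mmHg.

P ≈ 203 mmHg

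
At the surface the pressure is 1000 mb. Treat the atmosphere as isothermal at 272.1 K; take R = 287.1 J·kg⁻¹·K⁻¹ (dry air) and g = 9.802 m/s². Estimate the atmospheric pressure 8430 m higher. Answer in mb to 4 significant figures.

Scale height: H = RT/g = 287.1 × 272.1 / 9.802 = 7969.8 m.
Barometric formula: P = P₀ exp(−z/H).
z/H = 8430.0/7969.8 = 1.0577; exp(−1.0577) = 0.34725.
P = 1000 × 0.34725 = 347.25 mb.

P ≈ 347.2 mb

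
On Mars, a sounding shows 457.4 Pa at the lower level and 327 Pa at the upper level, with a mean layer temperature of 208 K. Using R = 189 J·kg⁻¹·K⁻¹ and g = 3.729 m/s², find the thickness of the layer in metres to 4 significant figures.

Δz ≈ 3538 m

Hypsometric equation: Δz = (R T̄/g) ln(P₁/P₂).
R T̄/g = 189 × 208 / 3.729 = 10542 m.
ln(457.4/327) = ln(1.3988) = 0.33561.
Δz = 10542 × 0.33561 = 3538.0 m.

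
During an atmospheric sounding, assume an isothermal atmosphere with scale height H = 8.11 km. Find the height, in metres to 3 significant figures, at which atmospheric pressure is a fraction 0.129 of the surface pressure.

z ≈ 16600 m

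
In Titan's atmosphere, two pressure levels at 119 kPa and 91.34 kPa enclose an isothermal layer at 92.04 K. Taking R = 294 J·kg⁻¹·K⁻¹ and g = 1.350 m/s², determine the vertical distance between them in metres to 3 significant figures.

Δz ≈ 5300 m

Hypsometric equation: Δz = (R T̄/g) ln(P₁/P₂).
R T̄/g = 294 × 92.04 / 1.350 = 20044 m.
ln(119/91.34) = ln(1.3028) = 0.26452.
Δz = 20044 × 0.26452 = 5302.0 m.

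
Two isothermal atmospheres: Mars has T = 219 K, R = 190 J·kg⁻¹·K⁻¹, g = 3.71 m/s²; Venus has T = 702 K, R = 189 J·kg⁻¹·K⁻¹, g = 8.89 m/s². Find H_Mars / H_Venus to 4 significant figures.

H = RT/g for each body.
H_Mars = 190 × 219 / 3.71 = 11216 m.
H_Venus = 189 × 702 / 8.89 = 14924 m.
H_Mars/H_Venus = 11216/14924 = 0.75154.

H_Mars/H_Venus ≈ 0.7515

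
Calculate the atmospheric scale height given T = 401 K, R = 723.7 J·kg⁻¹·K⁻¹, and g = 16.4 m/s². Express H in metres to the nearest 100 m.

H ≈ 17700 m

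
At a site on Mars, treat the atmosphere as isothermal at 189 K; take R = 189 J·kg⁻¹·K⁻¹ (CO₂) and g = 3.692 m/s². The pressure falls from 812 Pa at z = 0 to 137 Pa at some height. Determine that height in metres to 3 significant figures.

z ≈ 17200 m

Scale height: H = RT/g = 189 × 189 / 3.692 = 9675.2 m.
Invert the barometric formula: z = H ln(P₀/P).
P₀/P = 812/137 = 5.9270; ln(5.9270) = 1.7795.
z = 9675.2 × 1.7795 = 17217 m.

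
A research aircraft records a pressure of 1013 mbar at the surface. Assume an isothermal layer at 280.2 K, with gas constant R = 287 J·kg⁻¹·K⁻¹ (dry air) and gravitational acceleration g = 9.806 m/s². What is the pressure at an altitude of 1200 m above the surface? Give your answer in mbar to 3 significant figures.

P ≈ 875 mbar

Scale height: H = RT/g = 287 × 280.2 / 9.806 = 8200.8 m.
Barometric formula: P = P₀ exp(−z/H).
z/H = 1200.0/8200.8 = 0.14633; exp(−0.14633) = 0.86387.
P = 1013 × 0.86387 = 875.10 mbar.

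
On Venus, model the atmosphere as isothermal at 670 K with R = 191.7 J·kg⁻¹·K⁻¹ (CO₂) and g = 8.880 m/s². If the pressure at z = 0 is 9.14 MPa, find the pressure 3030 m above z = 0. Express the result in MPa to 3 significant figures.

Scale height: H = RT/g = 191.7 × 670 / 8.880 = 14464 m.
Barometric formula: P = P₀ exp(−z/H).
z/H = 3030.0/14464 = 0.20949; exp(−0.20949) = 0.81100.
P = 9.14 × 0.81100 = 7.4125 MPa.

P ≈ 7.41 MPa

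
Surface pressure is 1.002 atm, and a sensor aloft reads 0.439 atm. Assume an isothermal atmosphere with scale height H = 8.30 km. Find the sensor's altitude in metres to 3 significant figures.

Invert the barometric formula: z = H ln(P₀/P).
P₀/P = 1.002/0.439 = 2.2825; ln(2.2825) = 0.82527.
z = 8300.0 × 0.82527 = 6849.7 m.

z ≈ 6850 m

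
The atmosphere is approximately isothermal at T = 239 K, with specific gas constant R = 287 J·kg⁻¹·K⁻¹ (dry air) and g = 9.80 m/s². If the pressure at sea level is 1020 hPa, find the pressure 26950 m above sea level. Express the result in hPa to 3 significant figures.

Scale height: H = RT/g = 287 × 239 / 9.80 = 6999.3 m.
Barometric formula: P = P₀ exp(−z/H).
z/H = 26950/6999.3 = 3.8504; exp(−3.8504) = 0.021271.
P = 1020 × 0.021271 = 21.696 hPa.

P ≈ 21.7 hPa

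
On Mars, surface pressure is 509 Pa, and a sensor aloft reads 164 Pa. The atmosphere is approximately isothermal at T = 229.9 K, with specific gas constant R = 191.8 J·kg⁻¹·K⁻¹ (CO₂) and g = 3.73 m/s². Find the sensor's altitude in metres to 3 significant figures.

z ≈ 13400 m

Scale height: H = RT/g = 191.8 × 229.9 / 3.73 = 11822 m.
Invert the barometric formula: z = H ln(P₀/P).
P₀/P = 509/164 = 3.1037; ln(3.1037) = 1.1326.
z = 11822 × 1.1326 = 13390 m.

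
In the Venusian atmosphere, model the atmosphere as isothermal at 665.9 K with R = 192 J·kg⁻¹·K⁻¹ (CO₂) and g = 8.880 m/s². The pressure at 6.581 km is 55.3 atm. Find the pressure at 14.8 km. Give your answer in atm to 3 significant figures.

P ≈ 31.2 atm

Scale height: H = RT/g = 192 × 665.9 / 8.880 = 14398 m.
Between two levels, P₂ = P₁ exp(−Δz/H) with Δz = z₂ − z₁.
Δz = 14800 − 6581.0 = 8219.0 m; Δz/H = 8219.0/14398 = 0.57084.
P₂ = 55.3 × exp(−0.57084) = 55.3 × 0.56505 = 31.247 atm.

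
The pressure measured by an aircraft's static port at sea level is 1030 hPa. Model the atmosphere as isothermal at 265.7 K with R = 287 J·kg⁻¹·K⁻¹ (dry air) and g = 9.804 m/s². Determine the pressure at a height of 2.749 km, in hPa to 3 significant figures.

P ≈ 723 hPa

Scale height: H = RT/g = 287 × 265.7 / 9.804 = 7778.0 m.
Barometric formula: P = P₀ exp(−z/H).
z/H = 2749.0/7778.0 = 0.35343; exp(−0.35343) = 0.70228.
P = 1030 × 0.70228 = 723.35 hPa.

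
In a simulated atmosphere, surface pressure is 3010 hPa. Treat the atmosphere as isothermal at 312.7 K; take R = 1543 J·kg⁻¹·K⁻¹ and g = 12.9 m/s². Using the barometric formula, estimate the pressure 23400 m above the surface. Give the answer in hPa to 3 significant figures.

Scale height: H = RT/g = 1543 × 312.7 / 12.9 = 37403 m.
Barometric formula: P = P₀ exp(−z/H).
z/H = 23400/37403 = 0.62562; exp(−0.62562) = 0.53493.
P = 3010 × 0.53493 = 1610.1 hPa.

P ≈ 1610 hPa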